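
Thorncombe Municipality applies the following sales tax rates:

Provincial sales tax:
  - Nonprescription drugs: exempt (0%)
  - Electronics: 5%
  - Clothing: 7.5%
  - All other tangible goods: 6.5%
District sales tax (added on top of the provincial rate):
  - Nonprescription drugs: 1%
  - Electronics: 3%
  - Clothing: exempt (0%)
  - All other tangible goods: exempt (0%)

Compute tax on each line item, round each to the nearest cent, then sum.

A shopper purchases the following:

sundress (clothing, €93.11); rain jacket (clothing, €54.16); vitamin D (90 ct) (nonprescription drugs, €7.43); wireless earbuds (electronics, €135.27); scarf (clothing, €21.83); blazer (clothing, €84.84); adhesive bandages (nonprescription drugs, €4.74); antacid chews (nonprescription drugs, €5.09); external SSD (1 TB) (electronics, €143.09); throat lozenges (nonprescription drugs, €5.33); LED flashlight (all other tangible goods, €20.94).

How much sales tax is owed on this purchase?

€42.89

Sundress €93.11: clothing → 7.5% + 0% district = 7.5% → €6.98
Rain jacket €54.16: clothing → 7.5% + 0% district = 7.5% → €4.06
Vitamin D (90 ct) €7.43: nonprescription drugs → 0% + 1% district = 1% → €0.07
Wireless earbuds €135.27: electronics → 5% + 3% district = 8% → €10.82
Scarf €21.83: clothing → 7.5% + 0% district = 7.5% → €1.64
Blazer €84.84: clothing → 7.5% + 0% district = 7.5% → €6.36
Adhesive bandages €4.74: nonprescription drugs → 0% + 1% district = 1% → €0.05
Antacid chews €5.09: nonprescription drugs → 0% + 1% district = 1% → €0.05
External SSD (1 TB) €143.09: electronics → 5% + 3% district = 8% → €11.45
Throat lozenges €5.33: nonprescription drugs → 0% + 1% district = 1% → €0.05
LED flashlight €20.94: all other tangible goods → 6.5% + 0% district = 6.5% → €1.36
Total tax = €6.98 + €4.06 + €0.07 + €10.82 + €1.64 + €6.36 + €0.05 + €0.05 + €11.45 + €0.05 + €1.36 = €42.89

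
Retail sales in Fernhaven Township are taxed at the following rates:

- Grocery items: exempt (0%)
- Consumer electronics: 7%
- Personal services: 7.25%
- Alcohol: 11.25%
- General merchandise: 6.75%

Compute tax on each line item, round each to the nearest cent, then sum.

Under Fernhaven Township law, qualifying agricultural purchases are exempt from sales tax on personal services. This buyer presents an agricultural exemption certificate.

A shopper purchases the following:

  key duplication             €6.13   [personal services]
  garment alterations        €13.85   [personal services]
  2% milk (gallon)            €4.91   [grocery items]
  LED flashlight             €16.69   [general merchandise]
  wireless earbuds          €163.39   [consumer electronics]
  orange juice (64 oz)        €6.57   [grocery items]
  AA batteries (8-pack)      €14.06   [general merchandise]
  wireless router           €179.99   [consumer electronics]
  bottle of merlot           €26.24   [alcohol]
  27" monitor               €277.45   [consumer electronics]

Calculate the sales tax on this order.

Key duplication €6.13: personal services, buyer-exempt → 0% → €0.00
Garment alterations €13.85: personal services, buyer-exempt → 0% → €0.00
2% milk (gallon) €4.91: grocery items → 0% → €0.00
LED flashlight €16.69: general merchandise → 6.75% → €1.13
Wireless earbuds €163.39: consumer electronics → 7% → €11.44
Orange juice (64 oz) €6.57: grocery items → 0% → €0.00
AA batteries (8-pack) €14.06: general merchandise → 6.75% → €0.95
Wireless router €179.99: consumer electronics → 7% → €12.60
Bottle of merlot €26.24: alcohol → 11.25% → €2.95
27" monitor €277.45: consumer electronics → 7% → €19.42
Total tax = €1.13 + €11.44 + €0.95 + €12.60 + €2.95 + €19.42 = €48.49

€48.49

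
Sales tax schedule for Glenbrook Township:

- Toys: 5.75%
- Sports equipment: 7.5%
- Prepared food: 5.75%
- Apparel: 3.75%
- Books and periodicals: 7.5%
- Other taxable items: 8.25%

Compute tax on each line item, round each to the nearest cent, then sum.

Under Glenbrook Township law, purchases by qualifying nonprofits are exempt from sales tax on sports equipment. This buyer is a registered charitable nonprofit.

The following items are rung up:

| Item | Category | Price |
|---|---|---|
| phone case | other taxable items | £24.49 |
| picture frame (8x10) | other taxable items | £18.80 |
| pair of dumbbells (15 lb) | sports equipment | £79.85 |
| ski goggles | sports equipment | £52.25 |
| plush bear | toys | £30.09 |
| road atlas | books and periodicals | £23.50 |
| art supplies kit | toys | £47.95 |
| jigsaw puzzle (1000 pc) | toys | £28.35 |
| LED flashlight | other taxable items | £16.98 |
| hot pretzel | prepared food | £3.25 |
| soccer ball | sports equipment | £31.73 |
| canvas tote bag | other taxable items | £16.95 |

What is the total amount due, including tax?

Phone case £24.49: other taxable items → 8.25% → £2.02
Picture frame (8x10) £18.80: other taxable items → 8.25% → £1.55
Pair of dumbbells (15 lb) £79.85: sports equipment, buyer-exempt → 0% → £0.00
Ski goggles £52.25: sports equipment, buyer-exempt → 0% → £0.00
Plush bear £30.09: toys → 5.75% → £1.73
Road atlas £23.50: books and periodicals → 7.5% → £1.76
Art supplies kit £47.95: toys → 5.75% → £2.76
Jigsaw puzzle (1000 pc) £28.35: toys → 5.75% → £1.63
LED flashlight £16.98: other taxable items → 8.25% → £1.40
Hot pretzel £3.25: prepared food → 5.75% → £0.19
Soccer ball £31.73: sports equipment, buyer-exempt → 0% → £0.00
Canvas tote bag £16.95: other taxable items → 8.25% → £1.40
Subtotal = £374.19; tax = £14.44; total due = £388.63

£388.63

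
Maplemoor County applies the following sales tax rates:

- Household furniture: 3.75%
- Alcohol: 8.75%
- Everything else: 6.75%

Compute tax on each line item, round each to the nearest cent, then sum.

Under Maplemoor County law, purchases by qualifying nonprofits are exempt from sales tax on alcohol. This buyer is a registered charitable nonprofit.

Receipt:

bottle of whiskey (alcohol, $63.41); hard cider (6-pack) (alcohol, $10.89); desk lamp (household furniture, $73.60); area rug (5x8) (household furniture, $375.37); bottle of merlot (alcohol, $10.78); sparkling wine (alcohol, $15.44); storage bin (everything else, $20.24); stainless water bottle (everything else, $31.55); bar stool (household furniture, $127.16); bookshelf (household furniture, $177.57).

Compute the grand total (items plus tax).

Bottle of whiskey $63.41: alcohol, buyer-exempt → 0% → $0.00
Hard cider (6-pack) $10.89: alcohol, buyer-exempt → 0% → $0.00
Desk lamp $73.60: household furniture → 3.75% → $2.76
Area rug (5x8) $375.37: household furniture → 3.75% → $14.08
Bottle of merlot $10.78: alcohol, buyer-exempt → 0% → $0.00
Sparkling wine $15.44: alcohol, buyer-exempt → 0% → $0.00
Storage bin $20.24: everything else → 6.75% → $1.37
Stainless water bottle $31.55: everything else → 6.75% → $2.13
Bar stool $127.16: household furniture → 3.75% → $4.77
Bookshelf $177.57: household furniture → 3.75% → $6.66
Subtotal = $906.01; tax = $31.77; total due = $937.78

$937.78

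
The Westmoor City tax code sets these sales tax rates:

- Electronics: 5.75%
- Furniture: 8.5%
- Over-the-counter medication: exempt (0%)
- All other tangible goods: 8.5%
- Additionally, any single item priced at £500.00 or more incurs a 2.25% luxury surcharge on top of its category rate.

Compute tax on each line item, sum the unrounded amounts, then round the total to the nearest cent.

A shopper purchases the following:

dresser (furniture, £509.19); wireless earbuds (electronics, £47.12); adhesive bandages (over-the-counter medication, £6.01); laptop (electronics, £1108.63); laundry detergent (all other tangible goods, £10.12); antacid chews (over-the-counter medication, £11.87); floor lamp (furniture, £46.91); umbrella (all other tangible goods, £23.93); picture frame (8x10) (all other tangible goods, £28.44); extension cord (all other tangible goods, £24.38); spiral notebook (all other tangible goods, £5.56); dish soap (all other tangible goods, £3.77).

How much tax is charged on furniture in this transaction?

£58.73

Dresser £509.19: furniture → 8.5% + 2.25% surcharge = 10.75% → £54.737925
Floor lamp £46.91: furniture → 8.5% → £3.98735
Tax on furniture: unrounded sum = £58.725275 → £58.73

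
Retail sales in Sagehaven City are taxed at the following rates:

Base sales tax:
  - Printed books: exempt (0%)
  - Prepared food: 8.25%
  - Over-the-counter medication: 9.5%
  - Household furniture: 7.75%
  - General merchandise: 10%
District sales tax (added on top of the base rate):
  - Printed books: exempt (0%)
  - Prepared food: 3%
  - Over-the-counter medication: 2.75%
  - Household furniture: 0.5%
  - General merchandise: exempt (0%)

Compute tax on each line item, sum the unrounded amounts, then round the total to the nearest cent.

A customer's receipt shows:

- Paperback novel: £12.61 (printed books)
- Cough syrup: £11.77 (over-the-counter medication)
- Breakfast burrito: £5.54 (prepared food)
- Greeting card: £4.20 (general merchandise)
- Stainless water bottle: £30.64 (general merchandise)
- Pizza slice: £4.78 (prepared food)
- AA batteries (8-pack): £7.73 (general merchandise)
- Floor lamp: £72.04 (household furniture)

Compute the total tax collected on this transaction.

£12.80

Paperback novel £12.61: printed books → 0% + 0% district = 0% → £0.00
Cough syrup £11.77: over-the-counter medication → 9.5% + 2.75% district = 12.25% → £1.441825
Breakfast burrito £5.54: prepared food → 8.25% + 3% district = 11.25% → £0.62325
Greeting card £4.20: general merchandise → 10% + 0% district = 10% → £0.42
Stainless water bottle £30.64: general merchandise → 10% + 0% district = 10% → £3.064
Pizza slice £4.78: prepared food → 8.25% + 3% district = 11.25% → £0.53775
AA batteries (8-pack) £7.73: general merchandise → 10% + 0% district = 10% → £0.773
Floor lamp £72.04: household furniture → 7.75% + 0.5% district = 8.25% → £5.9433
Unrounded tax sum = £12.803125 → £12.80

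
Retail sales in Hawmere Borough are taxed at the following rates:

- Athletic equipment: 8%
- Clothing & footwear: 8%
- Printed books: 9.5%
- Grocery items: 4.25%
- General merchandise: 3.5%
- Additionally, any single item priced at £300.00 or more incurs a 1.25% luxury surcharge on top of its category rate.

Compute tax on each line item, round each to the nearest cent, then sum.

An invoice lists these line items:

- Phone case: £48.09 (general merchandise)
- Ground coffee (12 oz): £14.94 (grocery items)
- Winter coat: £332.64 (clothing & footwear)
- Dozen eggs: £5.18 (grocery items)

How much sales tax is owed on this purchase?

£33.30

Phone case £48.09: general merchandise → 3.5% → £1.68
Ground coffee (12 oz) £14.94: grocery items → 4.25% → £0.63
Winter coat £332.64: clothing & footwear → 8% + 1.25% surcharge = 9.25% → £30.77
Dozen eggs £5.18: grocery items → 4.25% → £0.22
Total tax = £1.68 + £0.63 + £30.77 + £0.22 = £33.30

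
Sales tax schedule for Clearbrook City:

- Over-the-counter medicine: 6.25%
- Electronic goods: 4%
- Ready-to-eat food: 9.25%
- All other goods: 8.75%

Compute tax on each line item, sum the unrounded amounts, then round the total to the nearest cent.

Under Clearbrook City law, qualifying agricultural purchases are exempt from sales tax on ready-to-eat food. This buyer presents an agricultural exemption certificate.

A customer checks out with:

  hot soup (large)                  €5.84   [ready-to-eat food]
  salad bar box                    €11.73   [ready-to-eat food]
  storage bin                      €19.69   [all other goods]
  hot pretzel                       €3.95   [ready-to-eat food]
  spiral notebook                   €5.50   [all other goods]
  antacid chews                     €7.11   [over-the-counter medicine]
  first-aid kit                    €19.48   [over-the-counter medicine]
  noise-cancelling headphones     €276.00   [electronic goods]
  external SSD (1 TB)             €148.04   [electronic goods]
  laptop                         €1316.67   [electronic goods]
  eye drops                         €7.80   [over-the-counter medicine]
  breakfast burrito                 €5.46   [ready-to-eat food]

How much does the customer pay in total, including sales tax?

€1901.25

Hot soup (large) €5.84: ready-to-eat food, buyer-exempt → 0% → €0.00
Salad bar box €11.73: ready-to-eat food, buyer-exempt → 0% → €0.00
Storage bin €19.69: all other goods → 8.75% → €1.722875
Hot pretzel €3.95: ready-to-eat food, buyer-exempt → 0% → €0.00
Spiral notebook €5.50: all other goods → 8.75% → €0.48125
Antacid chews €7.11: over-the-counter medicine → 6.25% → €0.444375
First-aid kit €19.48: over-the-counter medicine → 6.25% → €1.2175
Noise-cancelling headphones €276.00: electronic goods → 4% → €11.04
External SSD (1 TB) €148.04: electronic goods → 4% → €5.9216
Laptop €1316.67: electronic goods → 4% → €52.6668
Eye drops €7.80: over-the-counter medicine → 6.25% → €0.4875
Breakfast burrito €5.46: ready-to-eat food, buyer-exempt → 0% → €0.00
Subtotal = €1827.27; unrounded tax = €73.9819 → €73.98; total due = €1901.25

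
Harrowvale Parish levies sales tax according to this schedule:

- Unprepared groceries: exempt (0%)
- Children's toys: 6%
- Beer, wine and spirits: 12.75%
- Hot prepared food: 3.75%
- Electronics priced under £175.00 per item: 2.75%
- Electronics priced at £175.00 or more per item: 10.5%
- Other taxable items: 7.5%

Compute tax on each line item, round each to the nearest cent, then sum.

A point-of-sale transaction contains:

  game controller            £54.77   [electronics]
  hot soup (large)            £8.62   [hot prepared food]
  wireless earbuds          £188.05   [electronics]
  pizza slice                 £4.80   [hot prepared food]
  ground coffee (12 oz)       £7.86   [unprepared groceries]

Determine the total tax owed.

Game controller £54.77: electronics, under £175.00 → 2.75% → £1.51
Hot soup (large) £8.62: hot prepared food → 3.75% → £0.32
Wireless earbuds £188.05: electronics, £175.00 or more → 10.5% → £19.75
Pizza slice £4.80: hot prepared food → 3.75% → £0.18
Ground coffee (12 oz) £7.86: unprepared groceries → 0% → £0.00
Total tax = £1.51 + £0.32 + £19.75 + £0.18 = £21.76

£21.76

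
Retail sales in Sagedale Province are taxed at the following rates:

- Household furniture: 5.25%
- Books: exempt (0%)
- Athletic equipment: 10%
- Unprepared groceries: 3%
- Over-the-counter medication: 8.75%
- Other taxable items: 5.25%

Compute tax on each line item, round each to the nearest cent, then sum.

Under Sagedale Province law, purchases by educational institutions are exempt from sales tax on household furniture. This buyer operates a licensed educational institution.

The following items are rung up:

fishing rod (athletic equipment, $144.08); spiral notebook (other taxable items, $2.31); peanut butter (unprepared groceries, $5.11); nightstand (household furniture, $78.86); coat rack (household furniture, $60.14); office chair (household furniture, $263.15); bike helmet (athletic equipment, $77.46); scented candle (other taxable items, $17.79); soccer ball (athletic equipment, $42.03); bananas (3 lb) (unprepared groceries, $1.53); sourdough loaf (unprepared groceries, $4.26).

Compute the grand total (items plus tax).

Fishing rod $144.08: athletic equipment → 10% → $14.41
Spiral notebook $2.31: other taxable items → 5.25% → $0.12
Peanut butter $5.11: unprepared groceries → 3% → $0.15
Nightstand $78.86: household furniture, buyer-exempt → 0% → $0.00
Coat rack $60.14: household furniture, buyer-exempt → 0% → $0.00
Office chair $263.15: household furniture, buyer-exempt → 0% → $0.00
Bike helmet $77.46: athletic equipment → 10% → $7.75
Scented candle $17.79: other taxable items → 5.25% → $0.93
Soccer ball $42.03: athletic equipment → 10% → $4.20
Bananas (3 lb) $1.53: unprepared groceries → 3% → $0.05
Sourdough loaf $4.26: unprepared groceries → 3% → $0.13
Subtotal = $696.72; tax = $27.74; total due = $724.46

$724.46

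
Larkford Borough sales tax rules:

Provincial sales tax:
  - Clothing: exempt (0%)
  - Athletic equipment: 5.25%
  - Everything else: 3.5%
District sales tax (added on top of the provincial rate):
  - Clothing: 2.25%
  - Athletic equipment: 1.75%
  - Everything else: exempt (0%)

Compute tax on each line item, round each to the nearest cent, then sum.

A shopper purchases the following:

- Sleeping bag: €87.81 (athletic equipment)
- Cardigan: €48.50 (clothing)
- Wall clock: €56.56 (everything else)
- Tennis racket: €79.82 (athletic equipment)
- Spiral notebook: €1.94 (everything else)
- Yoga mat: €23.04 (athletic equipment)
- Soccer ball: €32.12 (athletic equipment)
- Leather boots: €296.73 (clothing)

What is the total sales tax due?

Sleeping bag €87.81: athletic equipment → 5.25% + 1.75% district = 7% → €6.15
Cardigan €48.50: clothing → 0% + 2.25% district = 2.25% → €1.09
Wall clock €56.56: everything else → 3.5% + 0% district = 3.5% → €1.98
Tennis racket €79.82: athletic equipment → 5.25% + 1.75% district = 7% → €5.59
Spiral notebook €1.94: everything else → 3.5% + 0% district = 3.5% → €0.07
Yoga mat €23.04: athletic equipment → 5.25% + 1.75% district = 7% → €1.61
Soccer ball €32.12: athletic equipment → 5.25% + 1.75% district = 7% → €2.25
Leather boots €296.73: clothing → 0% + 2.25% district = 2.25% → €6.68
Total tax = €6.15 + €1.09 + €1.98 + €5.59 + €0.07 + €1.61 + €2.25 + €6.68 = €25.42

€25.42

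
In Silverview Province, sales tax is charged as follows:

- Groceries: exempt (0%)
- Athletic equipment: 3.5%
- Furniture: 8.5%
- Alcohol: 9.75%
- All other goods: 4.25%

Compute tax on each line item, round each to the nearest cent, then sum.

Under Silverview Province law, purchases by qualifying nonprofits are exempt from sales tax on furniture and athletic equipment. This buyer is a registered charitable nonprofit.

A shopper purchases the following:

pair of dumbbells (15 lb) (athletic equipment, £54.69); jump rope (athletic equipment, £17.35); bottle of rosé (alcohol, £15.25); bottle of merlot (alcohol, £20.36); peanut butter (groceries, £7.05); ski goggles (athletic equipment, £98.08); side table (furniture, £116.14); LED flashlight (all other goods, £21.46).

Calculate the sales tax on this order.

Pair of dumbbells (15 lb) £54.69: athletic equipment, buyer-exempt → 0% → £0.00
Jump rope £17.35: athletic equipment, buyer-exempt → 0% → £0.00
Bottle of rosé £15.25: alcohol → 9.75% → £1.49
Bottle of merlot £20.36: alcohol → 9.75% → £1.99
Peanut butter £7.05: groceries → 0% → £0.00
Ski goggles £98.08: athletic equipment, buyer-exempt → 0% → £0.00
Side table £116.14: furniture, buyer-exempt → 0% → £0.00
LED flashlight £21.46: all other goods → 4.25% → £0.91
Total tax = £1.49 + £1.99 + £0.91 = £4.39

£4.39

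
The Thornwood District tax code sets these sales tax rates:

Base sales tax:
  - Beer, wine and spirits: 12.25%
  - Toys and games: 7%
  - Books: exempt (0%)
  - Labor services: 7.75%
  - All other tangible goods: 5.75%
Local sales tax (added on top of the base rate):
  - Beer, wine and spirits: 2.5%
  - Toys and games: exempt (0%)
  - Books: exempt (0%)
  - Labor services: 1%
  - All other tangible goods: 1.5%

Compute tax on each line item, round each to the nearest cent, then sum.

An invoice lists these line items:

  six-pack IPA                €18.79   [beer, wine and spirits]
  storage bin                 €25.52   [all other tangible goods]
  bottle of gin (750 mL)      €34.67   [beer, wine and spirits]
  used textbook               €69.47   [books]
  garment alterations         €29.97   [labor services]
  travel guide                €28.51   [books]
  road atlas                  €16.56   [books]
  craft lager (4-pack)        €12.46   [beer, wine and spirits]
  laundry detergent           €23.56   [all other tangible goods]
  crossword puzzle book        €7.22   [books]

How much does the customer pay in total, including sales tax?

€282.63

Six-pack IPA €18.79: beer, wine and spirits → 12.25% + 2.5% local = 14.75% → €2.77
Storage bin €25.52: all other tangible goods → 5.75% + 1.5% local = 7.25% → €1.85
Bottle of gin (750 mL) €34.67: beer, wine and spirits → 12.25% + 2.5% local = 14.75% → €5.11
Used textbook €69.47: books → 0% + 0% local = 0% → €0.00
Garment alterations €29.97: labor services → 7.75% + 1% local = 8.75% → €2.62
Travel guide €28.51: books → 0% + 0% local = 0% → €0.00
Road atlas €16.56: books → 0% + 0% local = 0% → €0.00
Craft lager (4-pack) €12.46: beer, wine and spirits → 12.25% + 2.5% local = 14.75% → €1.84
Laundry detergent €23.56: all other tangible goods → 5.75% + 1.5% local = 7.25% → €1.71
Crossword puzzle book €7.22: books → 0% + 0% local = 0% → €0.00
Subtotal = €266.73; tax = €15.90; total due = €282.63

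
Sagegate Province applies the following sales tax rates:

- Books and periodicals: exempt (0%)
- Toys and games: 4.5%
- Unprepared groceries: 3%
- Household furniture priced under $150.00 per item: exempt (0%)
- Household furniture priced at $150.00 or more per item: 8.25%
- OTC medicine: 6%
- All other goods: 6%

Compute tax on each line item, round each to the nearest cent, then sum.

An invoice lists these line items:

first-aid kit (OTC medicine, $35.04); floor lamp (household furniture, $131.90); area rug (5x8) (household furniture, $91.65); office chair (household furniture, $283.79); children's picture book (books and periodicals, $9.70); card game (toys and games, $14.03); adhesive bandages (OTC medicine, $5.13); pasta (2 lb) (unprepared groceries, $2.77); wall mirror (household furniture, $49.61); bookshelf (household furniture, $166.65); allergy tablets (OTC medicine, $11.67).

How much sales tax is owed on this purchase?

First-aid kit $35.04: OTC medicine → 6% → $2.10
Floor lamp $131.90: household furniture, under $150.00 → 0% → $0.00
Area rug (5x8) $91.65: household furniture, under $150.00 → 0% → $0.00
Office chair $283.79: household furniture, $150.00 or more → 8.25% → $23.41
Children's picture book $9.70: books and periodicals → 0% → $0.00
Card game $14.03: toys and games → 4.5% → $0.63
Adhesive bandages $5.13: OTC medicine → 6% → $0.31
Pasta (2 lb) $2.77: unprepared groceries → 3% → $0.08
Wall mirror $49.61: household furniture, under $150.00 → 0% → $0.00
Bookshelf $166.65: household furniture, $150.00 or more → 8.25% → $13.75
Allergy tablets $11.67: OTC medicine → 6% → $0.70
Total tax = $2.10 + $23.41 + $0.63 + $0.31 + $0.08 + $13.75 + $0.70 = $40.98

$40.98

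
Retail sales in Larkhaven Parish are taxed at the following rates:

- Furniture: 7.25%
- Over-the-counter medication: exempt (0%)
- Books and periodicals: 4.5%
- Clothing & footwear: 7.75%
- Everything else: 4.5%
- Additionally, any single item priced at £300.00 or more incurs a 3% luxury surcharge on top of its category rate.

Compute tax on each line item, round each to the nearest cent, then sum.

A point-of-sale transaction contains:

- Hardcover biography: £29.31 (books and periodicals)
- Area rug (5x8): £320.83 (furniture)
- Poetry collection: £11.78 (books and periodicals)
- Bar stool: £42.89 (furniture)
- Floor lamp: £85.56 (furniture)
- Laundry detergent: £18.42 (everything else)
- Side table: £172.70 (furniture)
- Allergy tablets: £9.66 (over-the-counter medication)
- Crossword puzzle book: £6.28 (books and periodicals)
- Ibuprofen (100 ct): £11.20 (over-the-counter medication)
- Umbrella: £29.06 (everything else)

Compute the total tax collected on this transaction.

Hardcover biography £29.31: books and periodicals → 4.5% → £1.32
Area rug (5x8) £320.83: furniture → 7.25% + 3% surcharge = 10.25% → £32.89
Poetry collection £11.78: books and periodicals → 4.5% → £0.53
Bar stool £42.89: furniture → 7.25% → £3.11
Floor lamp £85.56: furniture → 7.25% → £6.20
Laundry detergent £18.42: everything else → 4.5% → £0.83
Side table £172.70: furniture → 7.25% → £12.52
Allergy tablets £9.66: over-the-counter medication → 0% → £0.00
Crossword puzzle book £6.28: books and periodicals → 4.5% → £0.28
Ibuprofen (100 ct) £11.20: over-the-counter medication → 0% → £0.00
Umbrella £29.06: everything else → 4.5% → £1.31
Total tax = £1.32 + £32.89 + £0.53 + £3.11 + £6.20 + £0.83 + £12.52 + £0.28 + £1.31 = £58.99

£58.99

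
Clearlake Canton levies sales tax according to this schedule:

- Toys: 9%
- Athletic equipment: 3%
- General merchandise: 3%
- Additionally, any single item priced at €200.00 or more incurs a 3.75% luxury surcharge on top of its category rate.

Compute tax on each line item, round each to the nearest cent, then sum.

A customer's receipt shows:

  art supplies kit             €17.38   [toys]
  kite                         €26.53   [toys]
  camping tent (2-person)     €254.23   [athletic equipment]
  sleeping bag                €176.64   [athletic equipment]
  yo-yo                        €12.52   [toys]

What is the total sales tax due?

€27.54

Art supplies kit €17.38: toys → 9% → €1.56
Kite €26.53: toys → 9% → €2.39
Camping tent (2-person) €254.23: athletic equipment → 3% + 3.75% surcharge = 6.75% → €17.16
Sleeping bag €176.64: athletic equipment → 3% → €5.30
Yo-yo €12.52: toys → 9% → €1.13
Total tax = €1.56 + €2.39 + €17.16 + €5.30 + €1.13 = €27.54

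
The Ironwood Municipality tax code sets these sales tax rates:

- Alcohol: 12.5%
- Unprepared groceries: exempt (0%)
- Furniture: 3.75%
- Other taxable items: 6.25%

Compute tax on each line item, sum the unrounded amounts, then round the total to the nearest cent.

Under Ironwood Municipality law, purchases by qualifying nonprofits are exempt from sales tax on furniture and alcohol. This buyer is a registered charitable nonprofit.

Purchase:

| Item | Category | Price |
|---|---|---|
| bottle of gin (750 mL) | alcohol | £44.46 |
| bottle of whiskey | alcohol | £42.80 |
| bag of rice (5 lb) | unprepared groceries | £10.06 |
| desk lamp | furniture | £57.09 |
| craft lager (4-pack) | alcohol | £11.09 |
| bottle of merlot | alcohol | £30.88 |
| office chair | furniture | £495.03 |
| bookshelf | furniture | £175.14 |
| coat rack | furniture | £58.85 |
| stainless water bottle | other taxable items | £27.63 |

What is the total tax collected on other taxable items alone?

Stainless water bottle £27.63: other taxable items → 6.25% → £1.726875
Tax on other taxable items: unrounded sum = £1.726875 → £1.73

£1.73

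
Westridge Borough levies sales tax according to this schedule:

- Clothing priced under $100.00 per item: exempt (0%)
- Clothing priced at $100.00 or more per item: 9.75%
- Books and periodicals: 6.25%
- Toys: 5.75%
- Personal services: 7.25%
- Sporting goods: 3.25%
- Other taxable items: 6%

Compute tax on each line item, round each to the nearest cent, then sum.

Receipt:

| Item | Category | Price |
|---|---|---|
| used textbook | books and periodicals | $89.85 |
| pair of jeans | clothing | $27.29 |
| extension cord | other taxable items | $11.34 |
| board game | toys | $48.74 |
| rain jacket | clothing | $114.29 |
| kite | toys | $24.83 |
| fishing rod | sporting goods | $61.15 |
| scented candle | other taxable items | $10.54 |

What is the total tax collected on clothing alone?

Pair of jeans $27.29: clothing, under $100.00 → 0% → $0.00
Rain jacket $114.29: clothing, $100.00 or more → 9.75% → $11.14
Tax on clothing = $0.00 + $11.14 = $11.14

$11.14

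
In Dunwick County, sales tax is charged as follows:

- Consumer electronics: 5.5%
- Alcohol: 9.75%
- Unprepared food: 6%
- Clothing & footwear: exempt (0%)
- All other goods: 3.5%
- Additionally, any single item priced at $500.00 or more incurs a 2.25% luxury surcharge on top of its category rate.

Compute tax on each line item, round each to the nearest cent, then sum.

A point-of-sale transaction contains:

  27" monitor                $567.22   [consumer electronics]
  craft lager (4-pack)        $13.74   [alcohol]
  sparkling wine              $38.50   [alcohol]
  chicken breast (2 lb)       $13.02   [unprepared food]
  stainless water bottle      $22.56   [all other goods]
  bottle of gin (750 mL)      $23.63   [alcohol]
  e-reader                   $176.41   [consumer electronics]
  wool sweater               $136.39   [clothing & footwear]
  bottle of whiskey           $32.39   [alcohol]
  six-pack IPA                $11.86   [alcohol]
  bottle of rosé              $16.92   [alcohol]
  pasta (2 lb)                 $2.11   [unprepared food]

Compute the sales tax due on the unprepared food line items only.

$0.91

Chicken breast (2 lb) $13.02: unprepared food → 6% → $0.78
Pasta (2 lb) $2.11: unprepared food → 6% → $0.13
Tax on unprepared food = $0.78 + $0.13 = $0.91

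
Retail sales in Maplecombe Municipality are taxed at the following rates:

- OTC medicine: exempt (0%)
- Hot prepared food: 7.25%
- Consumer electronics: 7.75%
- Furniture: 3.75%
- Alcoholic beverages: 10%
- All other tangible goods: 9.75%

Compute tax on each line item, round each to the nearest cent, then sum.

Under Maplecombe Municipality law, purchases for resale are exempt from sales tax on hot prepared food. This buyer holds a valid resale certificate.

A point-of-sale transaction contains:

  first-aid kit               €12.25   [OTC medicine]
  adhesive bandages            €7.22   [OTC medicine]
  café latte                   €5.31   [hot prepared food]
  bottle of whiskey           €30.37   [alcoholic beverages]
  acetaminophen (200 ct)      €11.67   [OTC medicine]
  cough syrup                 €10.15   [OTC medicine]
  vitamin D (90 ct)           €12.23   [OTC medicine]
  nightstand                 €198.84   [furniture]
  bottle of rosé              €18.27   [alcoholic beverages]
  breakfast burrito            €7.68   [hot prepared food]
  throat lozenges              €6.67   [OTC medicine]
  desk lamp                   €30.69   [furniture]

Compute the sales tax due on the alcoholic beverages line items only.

€4.87

Bottle of whiskey €30.37: alcoholic beverages → 10% → €3.04
Bottle of rosé €18.27: alcoholic beverages → 10% → €1.83
Tax on alcoholic beverages = €3.04 + €1.83 = €4.87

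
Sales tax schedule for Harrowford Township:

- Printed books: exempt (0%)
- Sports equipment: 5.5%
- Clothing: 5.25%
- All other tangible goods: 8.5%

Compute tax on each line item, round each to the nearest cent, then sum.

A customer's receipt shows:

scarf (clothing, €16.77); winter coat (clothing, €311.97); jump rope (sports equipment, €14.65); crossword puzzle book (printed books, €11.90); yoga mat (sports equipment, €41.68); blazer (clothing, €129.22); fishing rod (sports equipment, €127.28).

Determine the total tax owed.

€34.14

Scarf €16.77: clothing → 5.25% → €0.88
Winter coat €311.97: clothing → 5.25% → €16.38
Jump rope €14.65: sports equipment → 5.5% → €0.81
Crossword puzzle book €11.90: printed books → 0% → €0.00
Yoga mat €41.68: sports equipment → 5.5% → €2.29
Blazer €129.22: clothing → 5.25% → €6.78
Fishing rod €127.28: sports equipment → 5.5% → €7.00
Total tax = €0.88 + €16.38 + €0.81 + €2.29 + €6.78 + €7.00 = €34.14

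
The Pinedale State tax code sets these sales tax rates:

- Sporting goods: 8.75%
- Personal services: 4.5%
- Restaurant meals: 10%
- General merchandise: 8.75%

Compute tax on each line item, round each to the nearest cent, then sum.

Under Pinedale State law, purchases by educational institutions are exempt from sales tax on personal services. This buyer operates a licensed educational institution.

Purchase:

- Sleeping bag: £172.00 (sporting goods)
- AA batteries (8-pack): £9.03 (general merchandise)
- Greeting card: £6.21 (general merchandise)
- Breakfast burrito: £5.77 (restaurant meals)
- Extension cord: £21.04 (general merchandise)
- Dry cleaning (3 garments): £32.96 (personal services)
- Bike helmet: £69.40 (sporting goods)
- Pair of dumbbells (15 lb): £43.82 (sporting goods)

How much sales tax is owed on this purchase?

£28.70

Sleeping bag £172.00: sporting goods → 8.75% → £15.05
AA batteries (8-pack) £9.03: general merchandise → 8.75% → £0.79
Greeting card £6.21: general merchandise → 8.75% → £0.54
Breakfast burrito £5.77: restaurant meals → 10% → £0.58
Extension cord £21.04: general merchandise → 8.75% → £1.84
Dry cleaning (3 garments) £32.96: personal services, buyer-exempt → 0% → £0.00
Bike helmet £69.40: sporting goods → 8.75% → £6.07
Pair of dumbbells (15 lb) £43.82: sporting goods → 8.75% → £3.83
Total tax = £15.05 + £0.79 + £0.54 + £0.58 + £1.84 + £6.07 + £3.83 = £28.70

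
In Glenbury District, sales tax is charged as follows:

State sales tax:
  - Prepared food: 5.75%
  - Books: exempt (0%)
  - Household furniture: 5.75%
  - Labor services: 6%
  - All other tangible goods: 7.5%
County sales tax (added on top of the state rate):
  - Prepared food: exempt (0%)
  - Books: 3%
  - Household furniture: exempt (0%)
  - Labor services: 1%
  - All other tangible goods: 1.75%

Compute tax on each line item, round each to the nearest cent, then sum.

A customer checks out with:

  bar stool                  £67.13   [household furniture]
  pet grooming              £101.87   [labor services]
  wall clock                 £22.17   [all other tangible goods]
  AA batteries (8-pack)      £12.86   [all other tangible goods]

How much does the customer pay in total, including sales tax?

Bar stool £67.13: household furniture → 5.75% + 0% county = 5.75% → £3.86
Pet grooming £101.87: labor services → 6% + 1% county = 7% → £7.13
Wall clock £22.17: all other tangible goods → 7.5% + 1.75% county = 9.25% → £2.05
AA batteries (8-pack) £12.86: all other tangible goods → 7.5% + 1.75% county = 9.25% → £1.19
Subtotal = £204.03; tax = £14.23; total due = £218.26

£218.26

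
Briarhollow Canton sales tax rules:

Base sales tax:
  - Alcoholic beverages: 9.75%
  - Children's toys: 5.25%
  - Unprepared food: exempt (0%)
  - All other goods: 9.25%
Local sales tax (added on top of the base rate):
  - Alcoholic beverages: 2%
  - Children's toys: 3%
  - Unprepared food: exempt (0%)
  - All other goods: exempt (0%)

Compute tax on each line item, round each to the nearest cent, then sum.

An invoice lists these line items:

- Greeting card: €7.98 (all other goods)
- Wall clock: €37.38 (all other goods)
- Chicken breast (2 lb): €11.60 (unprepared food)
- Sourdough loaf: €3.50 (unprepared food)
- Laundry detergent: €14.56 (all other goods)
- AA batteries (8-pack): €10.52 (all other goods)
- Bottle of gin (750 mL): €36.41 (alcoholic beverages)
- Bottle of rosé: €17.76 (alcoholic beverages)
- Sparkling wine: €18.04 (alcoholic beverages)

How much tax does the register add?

€15.01

Greeting card €7.98: all other goods → 9.25% + 0% local = 9.25% → €0.74
Wall clock €37.38: all other goods → 9.25% + 0% local = 9.25% → €3.46
Chicken breast (2 lb) €11.60: unprepared food → 0% + 0% local = 0% → €0.00
Sourdough loaf €3.50: unprepared food → 0% + 0% local = 0% → €0.00
Laundry detergent €14.56: all other goods → 9.25% + 0% local = 9.25% → €1.35
AA batteries (8-pack) €10.52: all other goods → 9.25% + 0% local = 9.25% → €0.97
Bottle of gin (750 mL) €36.41: alcoholic beverages → 9.75% + 2% local = 11.75% → €4.28
Bottle of rosé €17.76: alcoholic beverages → 9.75% + 2% local = 11.75% → €2.09
Sparkling wine €18.04: alcoholic beverages → 9.75% + 2% local = 11.75% → €2.12
Total tax = €0.74 + €3.46 + €1.35 + €0.97 + €4.28 + €2.09 + €2.12 = €15.01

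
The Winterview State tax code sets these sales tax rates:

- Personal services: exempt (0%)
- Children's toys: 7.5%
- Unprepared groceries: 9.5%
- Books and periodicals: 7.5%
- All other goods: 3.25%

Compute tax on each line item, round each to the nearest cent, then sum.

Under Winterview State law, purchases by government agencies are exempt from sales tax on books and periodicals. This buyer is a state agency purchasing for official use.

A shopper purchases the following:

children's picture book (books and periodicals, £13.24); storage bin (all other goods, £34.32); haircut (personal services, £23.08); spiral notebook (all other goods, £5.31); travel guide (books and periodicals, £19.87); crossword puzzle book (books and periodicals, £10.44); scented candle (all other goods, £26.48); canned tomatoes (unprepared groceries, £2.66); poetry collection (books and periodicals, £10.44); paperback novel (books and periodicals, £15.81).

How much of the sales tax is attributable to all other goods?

Storage bin £34.32: all other goods → 3.25% → £1.12
Spiral notebook £5.31: all other goods → 3.25% → £0.17
Scented candle £26.48: all other goods → 3.25% → £0.86
Tax on all other goods = £1.12 + £0.17 + £0.86 = £2.15

£2.15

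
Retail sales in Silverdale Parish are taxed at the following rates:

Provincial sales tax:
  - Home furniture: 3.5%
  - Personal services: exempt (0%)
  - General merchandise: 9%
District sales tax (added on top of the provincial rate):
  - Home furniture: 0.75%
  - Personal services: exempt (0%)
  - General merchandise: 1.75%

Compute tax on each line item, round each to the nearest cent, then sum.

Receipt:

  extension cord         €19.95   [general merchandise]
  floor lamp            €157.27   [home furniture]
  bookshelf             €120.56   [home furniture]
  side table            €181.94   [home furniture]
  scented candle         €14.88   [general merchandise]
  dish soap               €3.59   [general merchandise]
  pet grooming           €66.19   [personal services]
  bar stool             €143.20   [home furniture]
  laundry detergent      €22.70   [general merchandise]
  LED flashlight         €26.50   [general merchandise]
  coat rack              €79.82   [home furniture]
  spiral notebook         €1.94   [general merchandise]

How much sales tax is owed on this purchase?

Extension cord €19.95: general merchandise → 9% + 1.75% district = 10.75% → €2.14
Floor lamp €157.27: home furniture → 3.5% + 0.75% district = 4.25% → €6.68
Bookshelf €120.56: home furniture → 3.5% + 0.75% district = 4.25% → €5.12
Side table €181.94: home furniture → 3.5% + 0.75% district = 4.25% → €7.73
Scented candle €14.88: general merchandise → 9% + 1.75% district = 10.75% → €1.60
Dish soap €3.59: general merchandise → 9% + 1.75% district = 10.75% → €0.39
Pet grooming €66.19: personal services → 0% + 0% district = 0% → €0.00
Bar stool €143.20: home furniture → 3.5% + 0.75% district = 4.25% → €6.09
Laundry detergent €22.70: general merchandise → 9% + 1.75% district = 10.75% → €2.44
LED flashlight €26.50: general merchandise → 9% + 1.75% district = 10.75% → €2.85
Coat rack €79.82: home furniture → 3.5% + 0.75% district = 4.25% → €3.39
Spiral notebook €1.94: general merchandise → 9% + 1.75% district = 10.75% → €0.21
Total tax = €2.14 + €6.68 + €5.12 + €7.73 + €1.60 + €0.39 + €6.09 + €2.44 + €2.85 + €3.39 + €0.21 = €38.64

€38.64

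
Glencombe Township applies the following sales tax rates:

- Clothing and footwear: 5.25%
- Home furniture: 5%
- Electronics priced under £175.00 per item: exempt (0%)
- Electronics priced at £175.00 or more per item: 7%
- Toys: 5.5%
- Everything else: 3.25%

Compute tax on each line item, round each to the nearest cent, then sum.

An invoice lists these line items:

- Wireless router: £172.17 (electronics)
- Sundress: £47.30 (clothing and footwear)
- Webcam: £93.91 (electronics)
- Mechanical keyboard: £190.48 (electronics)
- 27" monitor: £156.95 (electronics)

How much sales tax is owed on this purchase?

Wireless router £172.17: electronics, under £175.00 → 0% → £0.00
Sundress £47.30: clothing and footwear → 5.25% → £2.48
Webcam £93.91: electronics, under £175.00 → 0% → £0.00
Mechanical keyboard £190.48: electronics, £175.00 or more → 7% → £13.33
27" monitor £156.95: electronics, under £175.00 → 0% → £0.00
Total tax = £2.48 + £13.33 = £15.81

£15.81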